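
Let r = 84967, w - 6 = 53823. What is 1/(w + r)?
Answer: 1/138796 ≈ 7.2048e-6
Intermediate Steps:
w = 53829 (w = 6 + 53823 = 53829)
1/(w + r) = 1/(53829 + 84967) = 1/138796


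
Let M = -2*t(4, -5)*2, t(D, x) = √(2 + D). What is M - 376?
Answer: -376 - 4*√6 ≈ -385.80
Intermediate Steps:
M = -4*√6 (M = -2*√(2 + 4)*2 = -2*√6*2 = -4*√6 ≈ -9.7980)
M - 376 = -4*√6 - 376 = -376 - 4*√6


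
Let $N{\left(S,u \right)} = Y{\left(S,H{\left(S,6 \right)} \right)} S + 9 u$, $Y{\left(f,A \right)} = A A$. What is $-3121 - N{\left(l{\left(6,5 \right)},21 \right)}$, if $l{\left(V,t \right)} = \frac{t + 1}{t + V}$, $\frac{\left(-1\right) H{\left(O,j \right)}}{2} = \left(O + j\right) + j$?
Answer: $- \frac{4862666}{1331} \approx -3653.4$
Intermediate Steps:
$H{\left(O,j \right)} = - 4 j - 2 O$ ($H{\left(O,j \right)} = - 2 \left(\left(O + j\right) + j\right) = - 2 \left(O + 2 j\right) = - 4 j - 2 O$)
$l{\left(V,t \right)} = \frac{1 + t}{V + t}$
$Y{\left(f,A \right)} = A^{2}$
$N{\left(S,u \right)} = 9 u + S \left(-24 - 2 S\right)^{2}$ ($N{\left(S,u \right)} = \left(\left(-4\right) 6 - 2 S\right)^{2} S + 9 u = \left(-24 - 2 S\right)^{2} S + 9 u = S \left(-24 - 2 S\right)^{2} + 9 u = 9 u + S \left(-24 - 2 S\right)^{2}$)
$-3121 - N{\left(l{\left(6,5 \right)},21 \right)} = -3121 - \left(9 \cdot 21 + 4 \frac{1 + 5}{6 + 5} \left(12 + \frac{1 + 5}{6 + 5}\right)^{2}\right) = -3121 - \left(189 + 4 \cdot \frac{1}{11} \cdot 6 \left(12 + \frac{1}{11} \cdot 6\right)^{2}\right) = -3121 - \left(189 + 4 \cdot \frac{6}{11} \left(12 + \frac{6}{11}\right)^{2}\right) = -3121 - \left(189 + 4 \cdot \frac{6}{11} \left(\frac{138}{11}\right)^{2}\right) = -3121 - \left(189 + 4 \cdot \frac{6}{11} \cdot \frac{19044}{121}\right) = -3121 - \left(189 + \frac{457056}{1331}\right) = -3121 - \frac{708615}{1331} = - \frac{4862666}{1331}$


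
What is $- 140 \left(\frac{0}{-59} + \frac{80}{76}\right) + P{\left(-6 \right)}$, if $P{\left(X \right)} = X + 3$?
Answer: $- \frac{2857}{19} \approx -150.37$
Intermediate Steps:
$P{\left(X \right)} = 3 + X$
$- 140 \left(\frac{0}{-59} + \frac{80}{76}\right) + P{\left(-6 \right)} = - 140 \left(\frac{0}{-59} + \frac{80}{76}\right) + \left(3 - 6\right) = - 140 \left(0 \left(- \frac{1}{59}\right) + 80 \cdot \frac{1}{76}\right) - 3 = - 140 \left(0 + \frac{20}{19}\right) - 3 = \left(-140\right) \frac{20}{19} - 3 = - \frac{2800}{19} - 3 = - \frac{2857}{19}$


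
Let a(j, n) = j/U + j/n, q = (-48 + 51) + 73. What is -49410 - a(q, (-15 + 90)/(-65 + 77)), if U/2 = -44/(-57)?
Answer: -27209263/550 ≈ -49471.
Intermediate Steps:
U = 88/57 (U = 2*(-44/(-57)) = 2*(-44*(-1/57)) = 2*(44/57) = 88/57 ≈ 1.5439)
q = 76 (q = 3 + 73 = 76)
a(j, n) = 57*j/88 + j/n (a(j, n) = j/(88/57) + j/n = j*(57/88) + j/n = 57*j/88 + j/n)
-49410 - a(q, (-15 + 90)/(-65 + 77)) = -49410 - ((57/88)*76 + 76/(((-15 + 90)/(-65 + 77)))) = -49410 - (1083/22 + 76/((75/12))) = -49410 - (1083/22 + 76/((75*(1/12)))) = -49410 - (1083/22 + 76/(25/4)) = -49410 - (1083/22 + 76*(4/25)) = -49410 - (1083/22 + 304/25) = -49410 - 1*33763/550 = -49410 - 33763/550 = -27209263/550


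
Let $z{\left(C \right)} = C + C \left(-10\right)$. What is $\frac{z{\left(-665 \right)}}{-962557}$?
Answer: $- \frac{5985}{962557} \approx -0.0062178$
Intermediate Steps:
$z{\left(C \right)} = - 9 C$ ($z{\left(C \right)} = C - 10 C = - 9 C$)
$\frac{z{\left(-665 \right)}}{-962557} = \frac{\left(-9\right) \left(-665\right)}{-962557} = 5985 \left(- \frac{1}{962557}\right) = - \frac{5985}{962557}$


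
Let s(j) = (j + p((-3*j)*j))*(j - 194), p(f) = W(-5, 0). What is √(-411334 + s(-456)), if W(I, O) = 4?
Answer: I*√117534 ≈ 342.83*I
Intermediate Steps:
p(f) = 4
s(j) = (-194 + j)*(4 + j) (s(j) = (j + 4)*(j - 194) = (4 + j)*(-194 + j) = (-194 + j)*(4 + j))
√(-411334 + s(-456)) = √(-411334 + (-776 + (-456)² - 190*(-456))) = √(-411334 + (-776 + 207936 + 86640)) = √(-411334 + 293800) = √(-117534) = I*√117534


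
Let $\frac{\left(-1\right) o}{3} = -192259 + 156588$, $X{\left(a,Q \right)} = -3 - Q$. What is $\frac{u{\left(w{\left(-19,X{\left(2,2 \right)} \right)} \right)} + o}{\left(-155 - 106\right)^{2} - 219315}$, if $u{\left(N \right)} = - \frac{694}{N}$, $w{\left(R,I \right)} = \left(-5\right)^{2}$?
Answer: $- \frac{2674631}{3779850} \approx -0.7076$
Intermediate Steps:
$w{\left(R,I \right)} = 25$
$o = 107013$ ($o = - 3 \left(-192259 + 156588\right) = \left(-3\right) \left(-35671\right) = 107013$)
$\frac{u{\left(w{\left(-19,X{\left(2,2 \right)} \right)} \right)} + o}{\left(-155 - 106\right)^{2} - 219315} = \frac{- \frac{694}{25} + 107013}{\left(-155 - 106\right)^{2} - 219315} = \frac{\left(-694\right) \frac{1}{25} + 107013}{\left(-261\right)^{2} - 219315} = \frac{- \frac{694}{25} + 107013}{68121 - 219315} = \frac{2674631}{25 \left(-151194\right)} = \frac{2674631}{25} \left(- \frac{1}{151194}\right) = - \frac{2674631}{3779850}$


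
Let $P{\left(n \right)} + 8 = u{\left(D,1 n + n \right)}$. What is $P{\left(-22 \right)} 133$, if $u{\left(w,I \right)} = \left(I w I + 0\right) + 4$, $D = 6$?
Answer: $1544396$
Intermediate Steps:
$u{\left(w,I \right)} = 4 + w I^{2}$ ($u{\left(w,I \right)} = \left(w I^{2} + 0\right) + 4 = w I^{2} + 4 = 4 + w I^{2}$)
$P{\left(n \right)} = -4 + 24 n^{2}$ ($P{\left(n \right)} = -8 + \left(4 + 6 \left(1 n + n\right)^{2}\right) = -8 + \left(4 + 6 \left(n + n\right)^{2}\right) = -8 + \left(4 + 6 \left(2 n\right)^{2}\right) = -8 + \left(4 + 6 \cdot 4 n^{2}\right) = -8 + \left(4 + 24 n^{2}\right) = -4 + 24 n^{2}$)
$P{\left(-22 \right)} 133 = \left(-4 + 24 \left(-22\right)^{2}\right) 133 = \left(-4 + 24 \cdot 484\right) 133 = \left(-4 + 11616\right) 133 = 11612 \cdot 133 = 1544396$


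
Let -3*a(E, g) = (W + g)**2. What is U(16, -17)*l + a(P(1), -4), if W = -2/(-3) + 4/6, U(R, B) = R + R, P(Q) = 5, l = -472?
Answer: -407872/27 ≈ -15106.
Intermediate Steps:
U(R, B) = 2*R
W = 4/3 (W = -2*(-1/3) + 4*(1/6) = 2/3 + 2/3 = 4/3 ≈ 1.3333)
a(E, g) = -(4/3 + g)**2/3
U(16, -17)*l + a(P(1), -4) = (2*16)*(-472) - (4 + 3*(-4))**2/27 = 32*(-472) - (4 - 12)**2/27 = -15104 - 1/27*(-8)**2 = -15104 - 1/27*64 = -15104 - 64/27 = -407872/27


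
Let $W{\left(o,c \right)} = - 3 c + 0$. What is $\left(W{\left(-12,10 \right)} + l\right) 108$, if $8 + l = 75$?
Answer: $3996$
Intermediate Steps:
$W{\left(o,c \right)} = - 3 c$
$l = 67$ ($l = -8 + 75 = 67$)
$\left(W{\left(-12,10 \right)} + l\right) 108 = \left(\left(-3\right) 10 + 67\right) 108 = \left(-30 + 67\right) 108 = 37 \cdot 108 = 3996$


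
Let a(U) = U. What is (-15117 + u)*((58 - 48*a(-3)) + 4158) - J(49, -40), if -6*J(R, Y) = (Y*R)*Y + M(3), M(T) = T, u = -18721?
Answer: -885123677/6 ≈ -1.4752e+8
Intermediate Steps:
J(R, Y) = -½ - R*Y²/6 (J(R, Y) = -((Y*R)*Y + 3)/6 = -((R*Y)*Y + 3)/6 = -(R*Y² + 3)/6 = -(3 + R*Y²)/6 = -½ - R*Y²/6)
(-15117 + u)*((58 - 48*a(-3)) + 4158) - J(49, -40) = (-15117 - 18721)*((58 - 48*(-3)) + 4158) - (-½ - ⅙*49*(-40)²) = -33838*((58 + 144) + 4158) - (-½ - ⅙*49*1600) = -33838*(202 + 4158) - (-½ - 39200/3) = -33838*4360 - 1*(-78403/6) = -147533680 + 78403/6 = -885123677/6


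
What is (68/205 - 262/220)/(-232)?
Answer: 775/209264 ≈ 0.0037035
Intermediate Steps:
(68/205 - 262/220)/(-232) = (68*(1/205) - 262*1/220)*(-1/232) = (68/205 - 131/110)*(-1/232) = -775/902*(-1/232) = 775/209264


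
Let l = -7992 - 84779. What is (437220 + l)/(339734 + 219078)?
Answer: 344449/558812 ≈ 0.61639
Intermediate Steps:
l = -92771
(437220 + l)/(339734 + 219078) = (437220 - 92771)/(339734 + 219078) = 344449/558812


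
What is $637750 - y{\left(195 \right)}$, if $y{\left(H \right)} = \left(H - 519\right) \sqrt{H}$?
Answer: $637750 + 324 \sqrt{195} \approx 6.4227 \cdot 10^{5}$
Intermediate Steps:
$y{\left(H \right)} = \sqrt{H} \left(-519 + H\right)$ ($y{\left(H \right)} = \left(H - 519\right) \sqrt{H} = \left(-519 + H\right) \sqrt{H} = \sqrt{H} \left(-519 + H\right)$)
$637750 - y{\left(195 \right)} = 637750 - \sqrt{195} \left(-519 + 195\right) = 637750 - \sqrt{195} \left(-324\right) = 637750 - - 324 \sqrt{195} = 637750 + 324 \sqrt{195}$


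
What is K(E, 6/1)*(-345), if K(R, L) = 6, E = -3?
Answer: -2070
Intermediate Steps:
K(E, 6/1)*(-345) = 6*(-345) = -2070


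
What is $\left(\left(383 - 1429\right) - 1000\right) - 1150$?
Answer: $-3196$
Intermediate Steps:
$\left(\left(383 - 1429\right) - 1000\right) - 1150 = \left(-1046 - 1000\right) - 1150 = -2046 - 1150 = -3196$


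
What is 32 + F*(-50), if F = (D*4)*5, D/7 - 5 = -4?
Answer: -6968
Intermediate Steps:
D = 7 (D = 35 + 7*(-4) = 35 - 28 = 7)
F = 140 (F = (7*4)*5 = 28*5 = 140)
32 + F*(-50) = 32 + 140*(-50) = 32 - 7000 = -6968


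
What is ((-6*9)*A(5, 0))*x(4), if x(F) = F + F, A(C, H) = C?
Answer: -2160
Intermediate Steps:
x(F) = 2*F
((-6*9)*A(5, 0))*x(4) = (-6*9*5)*(2*4) = -54*5*8 = -270*8 = -2160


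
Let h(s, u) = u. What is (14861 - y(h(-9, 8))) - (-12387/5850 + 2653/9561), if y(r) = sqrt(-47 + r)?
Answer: 92367348323/6214650 - I*sqrt(39) ≈ 14863.0 - 6.245*I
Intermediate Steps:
(14861 - y(h(-9, 8))) - (-12387/5850 + 2653/9561) = (14861 - sqrt(-47 + 8)) - (-12387/5850 + 2653/9561) = (14861 - sqrt(-39)) - (-12387*1/5850 + 2653*(1/9561)) = (14861 - I*sqrt(39)) - (-4129/1950 + 2653/9561) = (14861 - I*sqrt(39)) - 1*(-11434673/6214650) = (14861 - I*sqrt(39)) + 11434673/6214650 = 92367348323/6214650 - I*sqrt(39)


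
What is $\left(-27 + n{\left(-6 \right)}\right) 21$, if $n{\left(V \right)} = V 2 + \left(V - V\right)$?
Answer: $-819$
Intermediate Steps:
$n{\left(V \right)} = 2 V$ ($n{\left(V \right)} = 2 V + 0 = 2 V$)
$\left(-27 + n{\left(-6 \right)}\right) 21 = \left(-27 + 2 \left(-6\right)\right) 21 = \left(-27 - 12\right) 21 = \left(-39\right) 21 = -819$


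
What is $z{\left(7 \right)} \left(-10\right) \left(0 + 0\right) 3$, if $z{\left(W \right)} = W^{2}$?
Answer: $0$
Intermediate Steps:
$z{\left(7 \right)} \left(-10\right) \left(0 + 0\right) 3 = 7^{2} \left(-10\right) \left(0 + 0\right) 3 = 49 \left(-10\right) 0 \cdot 3 = \left(-490\right) 0 = 0$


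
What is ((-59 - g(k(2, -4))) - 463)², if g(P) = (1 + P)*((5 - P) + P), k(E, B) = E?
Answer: 288369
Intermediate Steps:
g(P) = 5 + 5*P (g(P) = (1 + P)*5 = 5 + 5*P)
((-59 - g(k(2, -4))) - 463)² = ((-59 - (5 + 5*2)) - 463)² = ((-59 - (5 + 10)) - 463)² = ((-59 - 1*15) - 463)² = ((-59 - 15) - 463)² = (-74 - 463)² = (-537)² = 288369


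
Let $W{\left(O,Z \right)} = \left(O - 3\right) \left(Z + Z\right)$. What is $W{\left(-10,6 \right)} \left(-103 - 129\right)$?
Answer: $36192$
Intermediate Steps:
$W{\left(O,Z \right)} = 2 Z \left(-3 + O\right)$ ($W{\left(O,Z \right)} = \left(-3 + O\right) 2 Z = 2 Z \left(-3 + O\right)$)
$W{\left(-10,6 \right)} \left(-103 - 129\right) = 2 \cdot 6 \left(-3 - 10\right) \left(-103 - 129\right) = 2 \cdot 6 \left(-13\right) \left(-232\right) = \left(-156\right) \left(-232\right) = 36192$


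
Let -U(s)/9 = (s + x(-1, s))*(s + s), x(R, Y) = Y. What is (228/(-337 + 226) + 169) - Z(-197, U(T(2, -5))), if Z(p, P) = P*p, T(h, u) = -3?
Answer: -2355459/37 ≈ -63661.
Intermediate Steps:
U(s) = -36*s² (U(s) = -9*(s + s)*(s + s) = -9*2*s*2*s = -36*s²)
(228/(-337 + 226) + 169) - Z(-197, U(T(2, -5))) = (228/(-337 + 226) + 169) - (-36*(-3)²)*(-197) = (228/(-111) + 169) - (-36*9)*(-197) = (228*(-1/111) + 169) - (-324)*(-197) = (-76/37 + 169) - 1*63828 = 6177/37 - 63828 = -2355459/37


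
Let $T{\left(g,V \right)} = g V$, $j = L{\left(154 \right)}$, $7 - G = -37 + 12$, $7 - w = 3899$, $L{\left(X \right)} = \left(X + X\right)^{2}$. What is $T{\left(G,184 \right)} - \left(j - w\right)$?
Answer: $-92868$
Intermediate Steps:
$L{\left(X \right)} = 4 X^{2}$ ($L{\left(X \right)} = \left(2 X\right)^{2} = 4 X^{2}$)
$w = -3892$ ($w = 7 - 3899 = -3892$)
$G = 32$ ($G = 7 - \left(-37 + 12\right) = 7 - -25 = 7 + 25 = 32$)
$j = 94864$ ($j = 4 \cdot 154^{2} = 4 \cdot 23716 = 94864$)
$T{\left(g,V \right)} = V g$
$T{\left(G,184 \right)} - \left(j - w\right) = 184 \cdot 32 - 98756 = 5888 - 98756 = -92868$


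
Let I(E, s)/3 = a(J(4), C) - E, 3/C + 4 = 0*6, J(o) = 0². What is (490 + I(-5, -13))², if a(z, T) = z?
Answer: 255025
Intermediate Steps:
J(o) = 0
C = -¾ (C = 3/(-4 + 0*6) = 3/(-4 + 0) = 3/(-4) = 3*(-¼) = -¾ ≈ -0.75000)
I(E, s) = -3*E (I(E, s) = 3*(0 - E) = 3*(-E) = -3*E)
(490 + I(-5, -13))² = (490 - 3*(-5))² = (490 + 15)² = 505² = 255025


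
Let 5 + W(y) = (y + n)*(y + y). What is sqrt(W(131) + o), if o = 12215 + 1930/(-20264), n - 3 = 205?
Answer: sqrt(2592816113623)/5066 ≈ 317.85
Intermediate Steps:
n = 208 (n = 3 + 205 = 208)
W(y) = -5 + 2*y*(208 + y) (W(y) = -5 + (y + 208)*(y + y) = -5 + (208 + y)*(2*y) = -5 + 2*y*(208 + y))
o = 123761415/10132 (o = 12215 + 1930*(-1/20264) = 12215 - 965/10132 = 123761415/10132 ≈ 12215.)
sqrt(W(131) + o) = sqrt((-5 + 2*131**2 + 416*131) + 123761415/10132) = sqrt((-5 + 2*17161 + 54496) + 123761415/10132) = sqrt((-5 + 34322 + 54496) + 123761415/10132) = sqrt(88813 + 123761415/10132) = sqrt(1023614731/10132) = sqrt(2592816113623)/5066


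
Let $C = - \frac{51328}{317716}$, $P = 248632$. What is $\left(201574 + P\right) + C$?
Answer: $\frac{35759399542}{79429} \approx 4.5021 \cdot 10^{5}$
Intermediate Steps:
$C = - \frac{12832}{79429}$ ($C = \left(-51328\right) \frac{1}{317716} = - \frac{12832}{79429} \approx -0.16155$)
$\left(201574 + P\right) + C = \left(201574 + 248632\right) - \frac{12832}{79429} = 450206 - \frac{12832}{79429} = \frac{35759399542}{79429}$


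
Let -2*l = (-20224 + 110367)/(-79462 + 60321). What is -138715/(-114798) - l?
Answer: -1259487121/1098674259 ≈ -1.1464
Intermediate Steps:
l = 90143/38282 (l = -(-20224 + 110367)/(2*(-79462 + 60321)) = -90143/(2*(-19141)) = -90143*(-1)/(2*19141) = -½*(-90143/19141) = 90143/38282 ≈ 2.3547)
-138715/(-114798) - l = -138715/(-114798) - 1*90143/38282 = -138715*(-1/114798) - 90143/38282 = 138715/114798 - 90143/38282 = -1259487121/1098674259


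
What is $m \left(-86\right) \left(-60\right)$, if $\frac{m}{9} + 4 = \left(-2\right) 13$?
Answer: $-1393200$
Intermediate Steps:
$m = -270$ ($m = -36 + 9 \left(\left(-2\right) 13\right) = -36 + 9 \left(-26\right) = -36 - 234 = -270$)
$m \left(-86\right) \left(-60\right) = \left(-270\right) \left(-86\right) \left(-60\right) = 23220 \left(-60\right) = -1393200$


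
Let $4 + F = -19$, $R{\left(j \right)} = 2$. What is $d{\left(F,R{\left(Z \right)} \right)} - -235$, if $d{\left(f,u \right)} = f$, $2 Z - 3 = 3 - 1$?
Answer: $212$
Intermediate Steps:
$Z = \frac{5}{2}$ ($Z = \frac{3}{2} + \frac{3 - 1}{2} = \frac{3}{2} + \frac{1}{2} \cdot 2 = \frac{3}{2} + 1 = \frac{5}{2} \approx 2.5$)
$F = -23$ ($F = -4 - 19 = -23$)
$d{\left(F,R{\left(Z \right)} \right)} - -235 = -23 - -235 = -23 + 235 = 212$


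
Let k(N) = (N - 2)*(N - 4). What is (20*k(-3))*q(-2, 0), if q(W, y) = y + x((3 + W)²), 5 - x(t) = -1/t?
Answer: 4200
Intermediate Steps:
x(t) = 5 + 1/t (x(t) = 5 - (-1)/t = 5 + 1/t)
k(N) = (-4 + N)*(-2 + N) (k(N) = (-2 + N)*(-4 + N) = (-4 + N)*(-2 + N))
q(W, y) = 5 + y + (3 + W)⁻² (q(W, y) = y + (5 + 1/((3 + W)²)) = y + (5 + (3 + W)⁻²) = 5 + y + (3 + W)⁻²)
(20*k(-3))*q(-2, 0) = (20*(8 + (-3)² - 6*(-3)))*(5 + 0 + (3 - 2)⁻²) = (20*(8 + 9 + 18))*(5 + 0 + 1⁻²) = (20*35)*(5 + 0 + 1) = 700*6 = 4200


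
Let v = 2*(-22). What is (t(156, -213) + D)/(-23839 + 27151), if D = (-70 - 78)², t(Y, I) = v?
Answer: 5465/828 ≈ 6.6002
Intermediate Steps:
v = -44
t(Y, I) = -44
D = 21904 (D = (-148)² = 21904)
(t(156, -213) + D)/(-23839 + 27151) = (-44 + 21904)/(-23839 + 27151) = 21860/3312 = 21860*(1/3312) = 5465/828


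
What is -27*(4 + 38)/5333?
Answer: -1134/5333 ≈ -0.21264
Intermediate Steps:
-27*(4 + 38)/5333 = -27*42*(1/5333) = -1134*1/5333 = -1134/5333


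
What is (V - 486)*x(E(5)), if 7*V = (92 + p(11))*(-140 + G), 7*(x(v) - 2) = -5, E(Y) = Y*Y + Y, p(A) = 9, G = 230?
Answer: 51192/49 ≈ 1044.7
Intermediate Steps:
E(Y) = Y + Y² (E(Y) = Y² + Y = Y + Y²)
x(v) = 9/7 (x(v) = 2 + (⅐)*(-5) = 2 - 5/7 = 9/7)
V = 9090/7 (V = ((92 + 9)*(-140 + 230))/7 = (101*90)/7 = (⅐)*9090 = 9090/7 ≈ 1298.6)
(V - 486)*x(E(5)) = (9090/7 - 486)*(9/7) = (5688/7)*(9/7) = 51192/49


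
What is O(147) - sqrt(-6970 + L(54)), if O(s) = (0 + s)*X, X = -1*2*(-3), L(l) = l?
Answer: 882 - 2*I*sqrt(1729) ≈ 882.0 - 83.162*I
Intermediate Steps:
X = 6 (X = -2*(-3) = 6)
O(s) = 6*s (O(s) = (0 + s)*6 = s*6 = 6*s)
O(147) - sqrt(-6970 + L(54)) = 6*147 - sqrt(-6970 + 54) = 882 - sqrt(-6916) = 882 - 2*I*sqrt(1729)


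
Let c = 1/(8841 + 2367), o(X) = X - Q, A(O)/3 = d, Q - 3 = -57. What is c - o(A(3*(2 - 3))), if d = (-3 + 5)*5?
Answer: -941471/11208 ≈ -84.000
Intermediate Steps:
Q = -54 (Q = 3 - 57 = -54)
d = 10 (d = 2*5 = 10)
A(O) = 30 (A(O) = 3*10 = 30)
o(X) = 54 + X (o(X) = X - 1*(-54) = X + 54 = 54 + X)
c = 1/11208 ≈ 8.9222e-5
c - o(A(3*(2 - 3))) = 1/11208 - (54 + 30) = 1/11208 - 1*84 = 1/11208 - 84 = -941471/11208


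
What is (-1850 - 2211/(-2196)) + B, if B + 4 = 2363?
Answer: 373325/732 ≈ 510.01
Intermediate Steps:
B = 2359 (B = -4 + 2363 = 2359)
(-1850 - 2211/(-2196)) + B = (-1850 - 2211/(-2196)) + 2359 = (-1850 - 2211*(-1/2196)) + 2359 = (-1850 + 737/732) + 2359 = -1353463/732 + 2359 = 373325/732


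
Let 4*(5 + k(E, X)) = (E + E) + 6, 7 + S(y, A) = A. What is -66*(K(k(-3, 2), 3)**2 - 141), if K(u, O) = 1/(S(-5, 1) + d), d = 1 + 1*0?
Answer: 232584/25 ≈ 9303.4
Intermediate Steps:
S(y, A) = -7 + A
k(E, X) = -7/2 + E/2 (k(E, X) = -5 + ((E + E) + 6)/4 = -5 + (2*E + 6)/4 = -5 + (6 + 2*E)/4 = -5 + (3/2 + E/2) = -7/2 + E/2)
d = 1 (d = 1 + 0 = 1)
K(u, O) = -1/5 (K(u, O) = 1/((-7 + 1) + 1) = 1/(-6 + 1) = 1/(-5) = -1/5)
-66*(K(k(-3, 2), 3)**2 - 141) = -66*((-1/5)**2 - 141) = -66*(1/25 - 141) = -66*(-3524/25) = 232584/25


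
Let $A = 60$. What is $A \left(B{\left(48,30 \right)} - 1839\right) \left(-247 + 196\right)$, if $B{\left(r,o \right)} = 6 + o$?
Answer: $5517180$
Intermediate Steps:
$A \left(B{\left(48,30 \right)} - 1839\right) \left(-247 + 196\right) = 60 \left(\left(6 + 30\right) - 1839\right) \left(-247 + 196\right) = 60 \left(36 - 1839\right) \left(-51\right) = 60 \left(\left(-1803\right) \left(-51\right)\right) = 60 \cdot 91953 = 5517180$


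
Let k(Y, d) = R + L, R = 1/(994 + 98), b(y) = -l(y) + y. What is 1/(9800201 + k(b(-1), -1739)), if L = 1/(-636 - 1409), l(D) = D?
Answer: 2233140/21885220862093 ≈ 1.0204e-7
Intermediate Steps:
b(y) = 0 (b(y) = -y + y = 0)
L = -1/2045 (L = 1/(-2045) = -1/2045 ≈ -0.00048900)
R = 1/1092 ≈ 0.00091575
k(Y, d) = 953/2233140 (k(Y, d) = 1/1092 - 1/2045 = 953/2233140)
1/(9800201 + k(b(-1), -1739)) = 1/(9800201 + 953/2233140) = 1/(21885220862093/2233140) = 2233140/21885220862093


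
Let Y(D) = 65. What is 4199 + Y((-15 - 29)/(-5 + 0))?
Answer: 4264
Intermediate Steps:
4199 + Y((-15 - 29)/(-5 + 0)) = 4199 + 65 = 4264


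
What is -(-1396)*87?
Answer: 121452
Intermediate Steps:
-(-1396)*87 = -1*(-121452) = 121452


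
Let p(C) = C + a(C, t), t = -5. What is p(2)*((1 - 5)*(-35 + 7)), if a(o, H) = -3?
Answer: -112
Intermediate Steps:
p(C) = -3 + C (p(C) = C - 3 = -3 + C)
p(2)*((1 - 5)*(-35 + 7)) = (-3 + 2)*((1 - 5)*(-35 + 7)) = -(-4)*(-28) = -1*112 = -112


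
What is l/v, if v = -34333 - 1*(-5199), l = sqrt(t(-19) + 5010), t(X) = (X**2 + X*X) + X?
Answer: -sqrt(5713)/29134 ≈ -0.0025944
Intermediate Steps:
t(X) = X + 2*X**2 (t(X) = (X**2 + X**2) + X = 2*X**2 + X = X + 2*X**2)
l = sqrt(5713) (l = sqrt(-19*(1 + 2*(-19)) + 5010) = sqrt(-19*(1 - 38) + 5010) = sqrt(-19*(-37) + 5010) = sqrt(703 + 5010) = sqrt(5713) ≈ 75.584)
v = -29134 (v = -34333 + 5199 = -29134)
l/v = sqrt(5713)/(-29134) = sqrt(5713)*(-1/29134) = -sqrt(5713)/29134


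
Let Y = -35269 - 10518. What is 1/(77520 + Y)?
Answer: 1/31733 ≈ 3.1513e-5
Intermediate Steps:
Y = -45787
1/(77520 + Y) = 1/(77520 - 45787) = 1/31733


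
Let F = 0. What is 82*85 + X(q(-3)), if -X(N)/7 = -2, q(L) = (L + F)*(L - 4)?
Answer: 6984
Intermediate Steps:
q(L) = L*(-4 + L) (q(L) = (L + 0)*(L - 4) = L*(-4 + L))
X(N) = 14 (X(N) = -7*(-2) = 14)
82*85 + X(q(-3)) = 82*85 + 14 = 6970 + 14 = 6984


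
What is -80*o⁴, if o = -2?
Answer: -1280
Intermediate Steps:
-80*o⁴ = -80*(-2)⁴ = -80*16 = -1280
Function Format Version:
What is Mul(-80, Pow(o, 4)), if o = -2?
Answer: -1280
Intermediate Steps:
Mul(-80, Pow(o, 4)) = Mul(-80, Pow(-2, 4)) = Mul(-80, 16) = -1280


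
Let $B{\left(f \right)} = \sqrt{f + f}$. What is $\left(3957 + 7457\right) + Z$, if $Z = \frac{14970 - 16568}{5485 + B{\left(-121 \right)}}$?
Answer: $\frac{343386755308}{30085467} + \frac{17578 i \sqrt{2}}{30085467} \approx 11414.0 + 0.00082628 i$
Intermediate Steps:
$B{\left(f \right)} = \sqrt{2} \sqrt{f}$ ($B{\left(f \right)} = \sqrt{2 f} = \sqrt{2} \sqrt{f}$)
$Z = - \frac{1598}{5485 + 11 i \sqrt{2}}$ ($Z = \frac{14970 - 16568}{5485 + \sqrt{2} \sqrt{-121}} = - \frac{1598}{5485 + \sqrt{2} \cdot 11 i} = - \frac{1598}{5485 + 11 i \sqrt{2}} \approx -0.29134 + 0.00082628 i$)
$\left(3957 + 7457\right) + Z = \left(3957 + 7457\right) - \left(\frac{8765030}{30085467} - \frac{17578 i \sqrt{2}}{30085467}\right) = 11414 - \left(\frac{8765030}{30085467} - \frac{17578 i \sqrt{2}}{30085467}\right) = \frac{343386755308}{30085467} + \frac{17578 i \sqrt{2}}{30085467}$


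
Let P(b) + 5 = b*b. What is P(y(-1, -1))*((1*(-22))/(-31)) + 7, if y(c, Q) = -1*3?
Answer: 305/31 ≈ 9.8387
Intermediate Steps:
y(c, Q) = -3
P(b) = -5 + b² (P(b) = -5 + b*b = -5 + b²)
P(y(-1, -1))*((1*(-22))/(-31)) + 7 = (-5 + (-3)²)*((1*(-22))/(-31)) + 7 = (-5 + 9)*(-22*(-1/31)) + 7 = 4*(22/31) + 7 = 88/31 + 7 = 305/31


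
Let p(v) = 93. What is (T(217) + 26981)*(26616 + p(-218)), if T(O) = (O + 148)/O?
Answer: 156387658578/217 ≈ 7.2068e+8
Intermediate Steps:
T(O) = (148 + O)/O
(T(217) + 26981)*(26616 + p(-218)) = ((148 + 217)/217 + 26981)*(26616 + 93) = ((1/217)*365 + 26981)*26709 = (365/217 + 26981)*26709 = (5855242/217)*26709 = 156387658578/217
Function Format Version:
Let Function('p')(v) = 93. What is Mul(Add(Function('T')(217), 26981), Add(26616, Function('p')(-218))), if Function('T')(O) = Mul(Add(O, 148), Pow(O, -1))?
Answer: Rational(156387658578, 217) ≈ 7.2068e+8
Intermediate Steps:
Function('T')(O) = Mul(Pow(O, -1), Add(148, O)) (Function('T')(O) = Mul(Add(148, O), Pow(O, -1)) = Mul(Pow(O, -1), Add(148, O)))
Mul(Add(Function('T')(217), 26981), Add(26616, Function('p')(-218))) = Mul(Add(Mul(Pow(217, -1), Add(148, 217)), 26981), Add(26616, 93)) = Mul(Add(Mul(Rational(1, 217), 365), 26981), 26709) = Mul(Add(Rational(365, 217), 26981), 26709) = Mul(Rational(5855242, 217), 26709) = Rational(156387658578, 217)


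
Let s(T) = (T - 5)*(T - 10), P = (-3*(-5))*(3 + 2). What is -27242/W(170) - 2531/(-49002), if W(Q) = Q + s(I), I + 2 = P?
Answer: -661819705/109127454 ≈ -6.0647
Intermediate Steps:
P = 75 (P = 15*5 = 75)
I = 73 (I = -2 + 75 = 73)
s(T) = (-10 + T)*(-5 + T) (s(T) = (-5 + T)*(-10 + T) = (-10 + T)*(-5 + T))
W(Q) = 4284 + Q (W(Q) = Q + (50 + 73**2 - 15*73) = Q + (50 + 5329 - 1095) = Q + 4284 = 4284 + Q)
-27242/W(170) - 2531/(-49002) = -27242/(4284 + 170) - 2531/(-49002) = -27242/4454 - 2531*(-1/49002) = -27242*1/4454 + 2531/49002 = -13621/2227 + 2531/49002 = -661819705/109127454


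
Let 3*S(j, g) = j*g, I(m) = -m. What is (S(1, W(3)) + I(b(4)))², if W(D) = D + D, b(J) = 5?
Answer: 9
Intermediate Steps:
W(D) = 2*D
S(j, g) = g*j/3 (S(j, g) = (j*g)/3 = (g*j)/3 = g*j/3)
(S(1, W(3)) + I(b(4)))² = ((⅓)*(2*3)*1 - 1*5)² = ((⅓)*6*1 - 5)² = (2 - 5)² = (-3)² = 9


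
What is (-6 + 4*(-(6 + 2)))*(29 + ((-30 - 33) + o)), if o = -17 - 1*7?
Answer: 2204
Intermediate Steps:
o = -24 (o = -17 - 7 = -24)
(-6 + 4*(-(6 + 2)))*(29 + ((-30 - 33) + o)) = (-6 + 4*(-(6 + 2)))*(29 + ((-30 - 33) - 24)) = (-6 + 4*(-1*8))*(29 + (-63 - 24)) = (-6 + 4*(-8))*(29 - 87) = (-6 - 32)*(-58) = -38*(-58) = 2204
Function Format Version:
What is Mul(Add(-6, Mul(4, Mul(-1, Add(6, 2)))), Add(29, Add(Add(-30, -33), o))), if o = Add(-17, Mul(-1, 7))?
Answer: 2204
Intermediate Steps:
o = -24 (o = Add(-17, -7) = -24)
Mul(Add(-6, Mul(4, Mul(-1, Add(6, 2)))), Add(29, Add(Add(-30, -33), o))) = Mul(Add(-6, Mul(4, Mul(-1, Add(6, 2)))), Add(29, Add(Add(-30, -33), -24))) = Mul(Add(-6, Mul(4, Mul(-1, 8))), Add(29, Add(-63, -24))) = Mul(Add(-6, Mul(4, -8)), Add(29, -87)) = Mul(Add(-6, -32), -58) = Mul(-38, -58) = 2204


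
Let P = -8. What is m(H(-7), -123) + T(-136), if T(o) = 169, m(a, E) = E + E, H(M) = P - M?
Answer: -77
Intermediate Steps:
H(M) = -8 - M
m(a, E) = 2*E
m(H(-7), -123) + T(-136) = 2*(-123) + 169 = -246 + 169 = -77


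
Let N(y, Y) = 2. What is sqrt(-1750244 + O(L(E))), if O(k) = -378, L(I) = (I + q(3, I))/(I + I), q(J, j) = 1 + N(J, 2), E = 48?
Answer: I*sqrt(1750622) ≈ 1323.1*I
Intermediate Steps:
q(J, j) = 3 (q(J, j) = 1 + 2 = 3)
L(I) = (3 + I)/(2*I) (L(I) = (I + 3)/(I + I) = (3 + I)/((2*I)) = (3 + I)*(1/(2*I)) = (3 + I)/(2*I))
sqrt(-1750244 + O(L(E))) = sqrt(-1750244 - 378) = sqrt(-1750622) = I*sqrt(1750622)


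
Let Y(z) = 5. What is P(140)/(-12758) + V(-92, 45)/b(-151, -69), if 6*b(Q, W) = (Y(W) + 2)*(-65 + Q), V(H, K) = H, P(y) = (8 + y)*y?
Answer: -505963/401877 ≈ -1.2590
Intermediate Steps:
P(y) = y*(8 + y)
b(Q, W) = -455/6 + 7*Q/6 (b(Q, W) = ((5 + 2)*(-65 + Q))/6 = (7*(-65 + Q))/6 = (-455 + 7*Q)/6 = -455/6 + 7*Q/6)
P(140)/(-12758) + V(-92, 45)/b(-151, -69) = (140*(8 + 140))/(-12758) - 92/(-455/6 + (7/6)*(-151)) = (140*148)*(-1/12758) - 92/(-455/6 - 1057/6) = 20720*(-1/12758) - 92/(-252) = -10360/6379 - 92*(-1/252) = -10360/6379 + 23/63 = -505963/401877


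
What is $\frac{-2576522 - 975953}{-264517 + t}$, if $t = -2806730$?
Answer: $\frac{3552475}{3071247} \approx 1.1567$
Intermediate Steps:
$\frac{-2576522 - 975953}{-264517 + t} = \frac{-2576522 - 975953}{-264517 - 2806730} = - \frac{3552475}{-3071247} = \left(-3552475\right) \left(- \frac{1}{3071247}\right) = \frac{3552475}{3071247}$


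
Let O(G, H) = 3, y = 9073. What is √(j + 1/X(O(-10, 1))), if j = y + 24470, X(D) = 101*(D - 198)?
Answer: 2*√3252773929470/19695 ≈ 183.15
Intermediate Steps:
X(D) = -19998 + 101*D (X(D) = 101*(-198 + D) = -19998 + 101*D)
j = 33543 (j = 9073 + 24470 = 33543)
√(j + 1/X(O(-10, 1))) = √(33543 + 1/(-19998 + 101*3)) = √(33543 + 1/(-19998 + 303)) = √(33543 + 1/(-19695)) = √(33543 - 1/19695) = √(660629384/19695) = 2*√3252773929470/19695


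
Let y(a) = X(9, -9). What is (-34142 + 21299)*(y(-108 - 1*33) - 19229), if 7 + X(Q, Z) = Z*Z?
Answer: 246007665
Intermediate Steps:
X(Q, Z) = -7 + Z² (X(Q, Z) = -7 + Z*Z = -7 + Z²)
y(a) = 74 (y(a) = -7 + (-9)² = -7 + 81 = 74)
(-34142 + 21299)*(y(-108 - 1*33) - 19229) = (-34142 + 21299)*(74 - 19229) = -12843*(-19155) = 246007665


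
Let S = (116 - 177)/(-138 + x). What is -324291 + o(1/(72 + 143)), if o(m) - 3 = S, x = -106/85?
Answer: -3838267583/11836 ≈ -3.2429e+5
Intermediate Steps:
x = -106/85 (x = -106*1/85 = -106/85 ≈ -1.2471)
S = 5185/11836 (S = (116 - 177)/(-138 - 106/85) = -61/(-11836/85) = -61*(-85/11836) = 5185/11836 ≈ 0.43807)
o(m) = 40693/11836 (o(m) = 3 + 5185/11836 = 40693/11836)
-324291 + o(1/(72 + 143)) = -324291 + 40693/11836 = -3838267583/11836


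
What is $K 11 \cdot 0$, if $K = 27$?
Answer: $0$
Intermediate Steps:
$K 11 \cdot 0 = 27 \cdot 11 \cdot 0 = 297 \cdot 0 = 0$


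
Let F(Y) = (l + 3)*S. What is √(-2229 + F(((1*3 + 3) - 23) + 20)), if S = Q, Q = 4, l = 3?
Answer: 21*I*√5 ≈ 46.957*I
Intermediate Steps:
S = 4
F(Y) = 24 (F(Y) = (3 + 3)*4 = 6*4 = 24)
√(-2229 + F(((1*3 + 3) - 23) + 20)) = √(-2229 + 24) = √(-2205) = 21*I*√5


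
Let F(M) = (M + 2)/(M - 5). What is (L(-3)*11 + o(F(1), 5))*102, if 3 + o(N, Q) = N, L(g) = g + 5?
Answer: 3723/2 ≈ 1861.5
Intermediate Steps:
L(g) = 5 + g
F(M) = (2 + M)/(-5 + M)
o(N, Q) = -3 + N
(L(-3)*11 + o(F(1), 5))*102 = ((5 - 3)*11 + (-3 + (2 + 1)/(-5 + 1)))*102 = (2*11 + (-3 + 3/(-4)))*102 = (22 + (-3 - 1/4*3))*102 = (22 + (-3 - 3/4))*102 = (22 - 15/4)*102 = (73/4)*102 = 3723/2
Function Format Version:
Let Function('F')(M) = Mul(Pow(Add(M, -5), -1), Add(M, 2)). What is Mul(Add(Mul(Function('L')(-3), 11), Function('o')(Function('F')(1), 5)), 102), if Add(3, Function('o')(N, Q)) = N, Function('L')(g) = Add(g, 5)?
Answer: Rational(3723, 2) ≈ 1861.5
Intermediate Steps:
Function('L')(g) = Add(5, g)
Function('F')(M) = Mul(Pow(Add(-5, M), -1), Add(2, M))
Function('o')(N, Q) = Add(-3, N)
Mul(Add(Mul(Function('L')(-3), 11), Function('o')(Function('F')(1), 5)), 102) = Mul(Add(Mul(Add(5, -3), 11), Add(-3, Mul(Pow(Add(-5, 1), -1), Add(2, 1)))), 102) = Mul(Add(Mul(2, 11), Add(-3, Mul(Pow(-4, -1), 3))), 102) = Mul(Add(22, Add(-3, Mul(Rational(-1, 4), 3))), 102) = Mul(Add(22, Add(-3, Rational(-3, 4))), 102) = Mul(Add(22, Rational(-15, 4)), 102) = Mul(Rational(73, 4), 102) = Rational(3723, 2)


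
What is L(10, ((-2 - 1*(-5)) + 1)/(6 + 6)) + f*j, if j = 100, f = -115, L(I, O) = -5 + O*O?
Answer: -103544/9 ≈ -11505.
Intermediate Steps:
L(I, O) = -5 + O²
L(10, ((-2 - 1*(-5)) + 1)/(6 + 6)) + f*j = (-5 + (((-2 - 1*(-5)) + 1)/(6 + 6))²) - 115*100 = (-5 + (((-2 + 5) + 1)/12)²) - 11500 = (-5 + ((3 + 1)*(1/12))²) - 11500 = (-5 + (4*(1/12))²) - 11500 = (-5 + (⅓)²) - 11500 = (-5 + ⅑) - 11500 = -44/9 - 11500 = -103544/9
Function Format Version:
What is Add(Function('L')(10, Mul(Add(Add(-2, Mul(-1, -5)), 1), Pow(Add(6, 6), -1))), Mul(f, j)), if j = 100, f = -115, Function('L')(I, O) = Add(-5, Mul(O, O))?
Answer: Rational(-103544, 9) ≈ -11505.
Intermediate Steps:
Function('L')(I, O) = Add(-5, Pow(O, 2))
Add(Function('L')(10, Mul(Add(Add(-2, Mul(-1, -5)), 1), Pow(Add(6, 6), -1))), Mul(f, j)) = Add(Add(-5, Pow(Mul(Add(Add(-2, Mul(-1, -5)), 1), Pow(Add(6, 6), -1)), 2)), Mul(-115, 100)) = Add(Add(-5, Pow(Mul(Add(Add(-2, 5), 1), Pow(12, -1)), 2)), -11500) = Add(Add(-5, Pow(Mul(Add(3, 1), Rational(1, 12)), 2)), -11500) = Add(Add(-5, Pow(Mul(4, Rational(1, 12)), 2)), -11500) = Add(Add(-5, Pow(Rational(1, 3), 2)), -11500) = Add(Add(-5, Rational(1, 9)), -11500) = Add(Rational(-44, 9), -11500) = Rational(-103544, 9)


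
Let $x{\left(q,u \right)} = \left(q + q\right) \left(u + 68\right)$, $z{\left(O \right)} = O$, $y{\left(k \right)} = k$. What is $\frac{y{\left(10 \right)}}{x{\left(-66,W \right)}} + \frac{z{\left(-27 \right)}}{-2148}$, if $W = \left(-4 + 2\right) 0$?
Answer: $\frac{9203}{803352} \approx 0.011456$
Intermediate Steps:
$W = 0$ ($W = \left(-2\right) 0 = 0$)
$x{\left(q,u \right)} = 2 q \left(68 + u\right)$
$\frac{y{\left(10 \right)}}{x{\left(-66,W \right)}} + \frac{z{\left(-27 \right)}}{-2148} = \frac{10}{2 \left(-66\right) \left(68 + 0\right)} - \frac{27}{-2148} = \frac{10}{2 \left(-66\right) 68} - - \frac{9}{716} = \frac{10}{-8976} + \frac{9}{716} = 10 \left(- \frac{1}{8976}\right) + \frac{9}{716} = - \frac{5}{4488} + \frac{9}{716} = \frac{9203}{803352}$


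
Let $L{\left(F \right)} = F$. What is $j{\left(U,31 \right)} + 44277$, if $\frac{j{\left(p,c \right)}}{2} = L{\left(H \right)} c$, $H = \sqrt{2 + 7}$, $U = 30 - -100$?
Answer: $44463$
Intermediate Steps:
$U = 130$ ($U = 30 + 100 = 130$)
$H = 3$ ($H = \sqrt{9} = 3$)
$j{\left(p,c \right)} = 6 c$ ($j{\left(p,c \right)} = 2 \cdot 3 c = 6 c$)
$j{\left(U,31 \right)} + 44277 = 6 \cdot 31 + 44277 = 186 + 44277 = 44463$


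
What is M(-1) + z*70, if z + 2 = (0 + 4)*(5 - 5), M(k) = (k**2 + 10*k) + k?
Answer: -150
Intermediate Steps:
M(k) = k**2 + 11*k
z = -2 (z = -2 + (0 + 4)*(5 - 5) = -2 + 4*0 = -2 + 0 = -2)
M(-1) + z*70 = -(11 - 1) - 2*70 = -1*10 - 140 = -10 - 140 = -150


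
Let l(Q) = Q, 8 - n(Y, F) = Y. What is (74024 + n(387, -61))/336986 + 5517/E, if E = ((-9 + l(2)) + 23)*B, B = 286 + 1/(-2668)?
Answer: 6259968421/4395489852 ≈ 1.4242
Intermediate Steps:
n(Y, F) = 8 - Y
B = 763047/2668 (B = 286 - 1/2668 = 763047/2668 ≈ 286.00)
E = 3052188/667 (E = ((-9 + 2) + 23)*(763047/2668) = (-7 + 23)*(763047/2668) = 16*(763047/2668) = 3052188/667 ≈ 4576.0)
(74024 + n(387, -61))/336986 + 5517/E = (74024 + (8 - 1*387))/336986 + 5517/(3052188/667) = (74024 + (8 - 387))*(1/336986) + 5517*(667/3052188) = (74024 - 379)*(1/336986) + 408871/339132 = 73645*(1/336986) + 408871/339132 = 5665/25922 + 408871/339132 = 6259968421/4395489852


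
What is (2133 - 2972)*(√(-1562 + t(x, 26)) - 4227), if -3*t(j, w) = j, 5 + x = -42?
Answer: 3546453 - 839*I*√13917/3 ≈ 3.5465e+6 - 32992.0*I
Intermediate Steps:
x = -47 (x = -5 - 42 = -47)
t(j, w) = -j/3
(2133 - 2972)*(√(-1562 + t(x, 26)) - 4227) = (2133 - 2972)*(√(-1562 - ⅓*(-47)) - 4227) = -839*(√(-1562 + 47/3) - 4227) = -839*(√(-4639/3) - 4227) = -839*(I*√13917/3 - 4227) = -839*(-4227 + I*√13917/3) = 3546453 - 839*I*√13917/3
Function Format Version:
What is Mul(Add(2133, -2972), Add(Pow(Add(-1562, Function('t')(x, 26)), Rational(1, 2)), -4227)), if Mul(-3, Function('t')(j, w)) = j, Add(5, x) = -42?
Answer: Add(3546453, Mul(Rational(-839, 3), I, Pow(13917, Rational(1, 2)))) ≈ Add(3.5465e+6, Mul(-32992., I))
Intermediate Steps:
x = -47 (x = Add(-5, -42) = -47)
Function('t')(j, w) = Mul(Rational(-1, 3), j)
Mul(Add(2133, -2972), Add(Pow(Add(-1562, Function('t')(x, 26)), Rational(1, 2)), -4227)) = Mul(Add(2133, -2972), Add(Pow(Add(-1562, Mul(Rational(-1, 3), -47)), Rational(1, 2)), -4227)) = Mul(-839, Add(Pow(Add(-1562, Rational(47, 3)), Rational(1, 2)), -4227)) = Mul(-839, Add(Pow(Rational(-4639, 3), Rational(1, 2)), -4227)) = Mul(-839, Add(Mul(Rational(1, 3), I, Pow(13917, Rational(1, 2))), -4227)) = Mul(-839, Add(-4227, Mul(Rational(1, 3), I, Pow(13917, Rational(1, 2))))) = Add(3546453, Mul(Rational(-839, 3), I, Pow(13917, Rational(1, 2))))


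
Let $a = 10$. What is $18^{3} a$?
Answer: $58320$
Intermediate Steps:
$18^{3} a = 18^{3} \cdot 10 = 5832 \cdot 10 = 58320$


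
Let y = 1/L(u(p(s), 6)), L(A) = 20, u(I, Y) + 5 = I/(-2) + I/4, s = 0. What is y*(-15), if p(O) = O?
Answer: -¾ ≈ -0.75000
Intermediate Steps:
u(I, Y) = -5 - I/4 (u(I, Y) = -5 + (I/(-2) + I/4) = -5 + (I*(-½) + I*(¼)) = -5 + (-I/2 + I/4) = -5 - I/4)
y = 1/20 ≈ 0.050000
y*(-15) = (1/20)*(-15) = -¾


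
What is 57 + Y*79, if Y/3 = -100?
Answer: -23643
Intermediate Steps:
Y = -300 (Y = 3*(-100) = -300)
57 + Y*79 = 57 - 300*79 = 57 - 23700 = -23643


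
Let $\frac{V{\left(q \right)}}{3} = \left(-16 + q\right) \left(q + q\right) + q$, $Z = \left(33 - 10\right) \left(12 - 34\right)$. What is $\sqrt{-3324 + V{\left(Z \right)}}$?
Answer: $15 \sqrt{7022} \approx 1257.0$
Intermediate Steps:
$Z = -506$ ($Z = 23 \left(-22\right) = -506$)
$V{\left(q \right)} = 3 q + 6 q \left(-16 + q\right)$ ($V{\left(q \right)} = 3 \left(\left(-16 + q\right) \left(q + q\right) + q\right) = 3 \left(\left(-16 + q\right) 2 q + q\right) = 3 \left(2 q \left(-16 + q\right) + q\right) = 3 \left(q + 2 q \left(-16 + q\right)\right) = 3 q + 6 q \left(-16 + q\right)$)
$\sqrt{-3324 + V{\left(Z \right)}} = \sqrt{-3324 + 3 \left(-506\right) \left(-31 + 2 \left(-506\right)\right)} = \sqrt{-3324 + 3 \left(-506\right) \left(-31 - 1012\right)} = \sqrt{-3324 + 3 \left(-506\right) \left(-1043\right)} = \sqrt{-3324 + 1583274} = \sqrt{1579950} = 15 \sqrt{7022}$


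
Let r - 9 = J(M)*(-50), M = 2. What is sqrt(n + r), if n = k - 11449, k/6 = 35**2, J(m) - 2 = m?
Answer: I*sqrt(4290) ≈ 65.498*I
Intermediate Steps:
J(m) = 2 + m
k = 7350 (k = 6*35**2 = 6*1225 = 7350)
r = -191 (r = 9 + (2 + 2)*(-50) = 9 + 4*(-50) = 9 - 200 = -191)
n = -4099 (n = 7350 - 11449 = -4099)
sqrt(n + r) = sqrt(-4099 - 191) = sqrt(-4290) = I*sqrt(4290)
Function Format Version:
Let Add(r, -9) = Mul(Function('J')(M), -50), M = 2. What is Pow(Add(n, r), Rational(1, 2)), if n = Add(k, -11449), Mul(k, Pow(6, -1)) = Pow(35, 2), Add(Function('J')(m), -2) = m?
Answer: Mul(I, Pow(4290, Rational(1, 2))) ≈ Mul(65.498, I)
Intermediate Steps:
Function('J')(m) = Add(2, m)
k = 7350 (k = Mul(6, Pow(35, 2)) = Mul(6, 1225) = 7350)
r = -191 (r = Add(9, Mul(Add(2, 2), -50)) = Add(9, Mul(4, -50)) = Add(9, -200) = -191)
n = -4099 (n = Add(7350, -11449) = -4099)
Pow(Add(n, r), Rational(1, 2)) = Pow(Add(-4099, -191), Rational(1, 2)) = Pow(-4290, Rational(1, 2)) = Mul(I, Pow(4290, Rational(1, 2)))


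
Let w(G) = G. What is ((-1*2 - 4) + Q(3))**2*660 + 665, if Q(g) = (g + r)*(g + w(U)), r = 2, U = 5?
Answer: 763625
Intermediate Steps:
Q(g) = (2 + g)*(5 + g) (Q(g) = (g + 2)*(g + 5) = (2 + g)*(5 + g))
((-1*2 - 4) + Q(3))**2*660 + 665 = ((-1*2 - 4) + (10 + 3**2 + 7*3))**2*660 + 665 = ((-2 - 4) + (10 + 9 + 21))**2*660 + 665 = (-6 + 40)**2*660 + 665 = 34**2*660 + 665 = 1156*660 + 665 = 762960 + 665 = 763625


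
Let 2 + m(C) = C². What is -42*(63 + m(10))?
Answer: -6762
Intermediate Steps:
m(C) = -2 + C²
-42*(63 + m(10)) = -42*(63 + (-2 + 10²)) = -42*(63 + (-2 + 100)) = -42*(63 + 98) = -42*161 = -6762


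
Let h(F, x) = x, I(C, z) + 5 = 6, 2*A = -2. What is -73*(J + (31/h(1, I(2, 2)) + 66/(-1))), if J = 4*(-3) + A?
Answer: 3504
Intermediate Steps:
A = -1 (A = (½)*(-2) = -1)
I(C, z) = 1 (I(C, z) = -5 + 6 = 1)
J = -13 (J = 4*(-3) - 1 = -12 - 1 = -13)
-73*(J + (31/h(1, I(2, 2)) + 66/(-1))) = -73*(-13 + (31/1 + 66/(-1))) = -73*(-13 + (31*1 + 66*(-1))) = -73*(-13 + (31 - 66)) = -73*(-13 - 35) = -73*(-48) = 3504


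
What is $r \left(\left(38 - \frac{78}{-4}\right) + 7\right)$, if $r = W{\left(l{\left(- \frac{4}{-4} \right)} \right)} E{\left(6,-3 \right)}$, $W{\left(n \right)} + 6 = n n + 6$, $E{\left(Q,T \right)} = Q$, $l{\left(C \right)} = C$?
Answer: $387$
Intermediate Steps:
$W{\left(n \right)} = n^{2}$ ($W{\left(n \right)} = -6 + \left(n n + 6\right) = -6 + \left(n^{2} + 6\right) = -6 + \left(6 + n^{2}\right) = n^{2}$)
$r = 6$ ($r = \left(- \frac{4}{-4}\right)^{2} \cdot 6 = \left(\left(-4\right) \left(- \frac{1}{4}\right)\right)^{2} \cdot 6 = 1^{2} \cdot 6 = 1 \cdot 6 = 6$)
$r \left(\left(38 - \frac{78}{-4}\right) + 7\right) = 6 \left(\left(38 - \frac{78}{-4}\right) + 7\right) = 6 \left(\left(38 - - \frac{39}{2}\right) + 7\right) = 6 \left(\left(38 + \frac{39}{2}\right) + 7\right) = 6 \left(\frac{115}{2} + 7\right) = 6 \cdot \frac{129}{2} = 387$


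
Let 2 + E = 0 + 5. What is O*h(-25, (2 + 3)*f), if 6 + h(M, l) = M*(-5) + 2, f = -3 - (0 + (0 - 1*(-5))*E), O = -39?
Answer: -4719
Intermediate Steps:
E = 3 (E = -2 + (0 + 5) = -2 + 5 = 3)
f = -18 (f = -3 - (0 + (0 - 1*(-5))*3) = -3 - (0 + (0 + 5)*3) = -3 - (0 + 5*3) = -3 - (0 + 15) = -3 - 1*15 = -3 - 15 = -18)
h(M, l) = -4 - 5*M (h(M, l) = -6 + (M*(-5) + 2) = -6 + (-5*M + 2) = -6 + (2 - 5*M) = -4 - 5*M)
O*h(-25, (2 + 3)*f) = -39*(-4 - 5*(-25)) = -39*(-4 + 125) = -39*121 = -4719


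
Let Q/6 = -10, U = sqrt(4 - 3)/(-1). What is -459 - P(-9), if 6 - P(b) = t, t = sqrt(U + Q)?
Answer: -465 + I*sqrt(61) ≈ -465.0 + 7.8102*I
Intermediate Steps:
U = -1 (U = sqrt(1)*(-1) = 1*(-1) = -1)
Q = -60 (Q = 6*(-10) = -60)
t = I*sqrt(61) (t = sqrt(-1 - 60) = sqrt(-61) = I*sqrt(61) ≈ 7.8102*I)
P(b) = 6 - I*sqrt(61)
-459 - P(-9) = -459 - (6 - I*sqrt(61)) = -459 + (-6 + I*sqrt(61)) = -465 + I*sqrt(61)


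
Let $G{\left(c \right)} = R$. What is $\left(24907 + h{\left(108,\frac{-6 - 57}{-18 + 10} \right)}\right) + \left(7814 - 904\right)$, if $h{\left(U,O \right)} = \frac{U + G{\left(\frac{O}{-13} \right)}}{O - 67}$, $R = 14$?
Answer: $\frac{15048465}{473} \approx 31815.0$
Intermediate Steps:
$G{\left(c \right)} = 14$
$h{\left(U,O \right)} = \frac{14 + U}{-67 + O}$ ($h{\left(U,O \right)} = \frac{U + 14}{O - 67} = \frac{14 + U}{-67 + O}$)
$\left(24907 + h{\left(108,\frac{-6 - 57}{-18 + 10} \right)}\right) + \left(7814 - 904\right) = \left(24907 + \frac{14 + 108}{-67 + \frac{-6 - 57}{-18 + 10}}\right) + \left(7814 - 904\right) = \left(24907 + \frac{1}{-67 - \frac{63}{-8}} \cdot 122\right) + 6910 = \left(24907 + \frac{1}{-67 - - \frac{63}{8}} \cdot 122\right) + 6910 = \left(24907 + \frac{1}{-67 + \frac{63}{8}} \cdot 122\right) + 6910 = \left(24907 + \frac{1}{- \frac{473}{8}} \cdot 122\right) + 6910 = \left(24907 - \frac{976}{473}\right) + 6910 = \frac{11780035}{473} + 6910 = \frac{15048465}{473}$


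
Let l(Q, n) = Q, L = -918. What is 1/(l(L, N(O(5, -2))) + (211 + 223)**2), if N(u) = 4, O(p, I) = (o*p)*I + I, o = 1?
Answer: 1/187438 ≈ 5.3351e-6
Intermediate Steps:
O(p, I) = I + I*p (O(p, I) = (1*p)*I + I = p*I + I = I*p + I = I + I*p)
1/(l(L, N(O(5, -2))) + (211 + 223)**2) = 1/(-918 + (211 + 223)**2) = 1/(-918 + 434**2) = 1/(-918 + 188356) = 1/187438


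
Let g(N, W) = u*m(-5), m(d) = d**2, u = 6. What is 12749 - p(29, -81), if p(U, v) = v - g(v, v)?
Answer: 12980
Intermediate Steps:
g(N, W) = 150 (g(N, W) = 6*(-5)**2 = 6*25 = 150)
p(U, v) = -150 + v (p(U, v) = v - 1*150 = v - 150 = -150 + v)
12749 - p(29, -81) = 12749 - (-150 - 81) = 12749 - 1*(-231) = 12749 + 231 = 12980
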